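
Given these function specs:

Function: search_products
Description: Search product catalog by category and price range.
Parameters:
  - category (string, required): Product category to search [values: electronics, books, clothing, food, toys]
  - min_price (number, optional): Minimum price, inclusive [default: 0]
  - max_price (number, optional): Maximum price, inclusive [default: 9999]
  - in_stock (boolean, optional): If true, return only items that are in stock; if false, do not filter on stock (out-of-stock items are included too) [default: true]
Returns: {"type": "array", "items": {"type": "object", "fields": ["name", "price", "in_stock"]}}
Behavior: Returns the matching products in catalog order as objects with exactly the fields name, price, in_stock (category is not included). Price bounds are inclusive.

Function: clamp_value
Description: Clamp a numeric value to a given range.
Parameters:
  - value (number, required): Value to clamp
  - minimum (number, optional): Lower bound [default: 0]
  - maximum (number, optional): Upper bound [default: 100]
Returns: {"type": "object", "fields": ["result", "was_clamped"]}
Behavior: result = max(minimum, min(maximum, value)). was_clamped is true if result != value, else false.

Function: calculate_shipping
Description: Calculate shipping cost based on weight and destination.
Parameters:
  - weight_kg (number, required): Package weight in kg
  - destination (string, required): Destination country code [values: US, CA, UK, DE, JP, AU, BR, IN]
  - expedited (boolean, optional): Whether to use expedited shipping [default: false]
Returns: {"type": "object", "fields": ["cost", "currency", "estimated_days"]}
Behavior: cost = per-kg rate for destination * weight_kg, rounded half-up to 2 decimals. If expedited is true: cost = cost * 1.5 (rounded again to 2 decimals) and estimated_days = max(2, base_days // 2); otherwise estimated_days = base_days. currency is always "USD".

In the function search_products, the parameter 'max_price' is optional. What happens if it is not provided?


The search_products spec declares:
  - max_price (number, optional): Maximum price, inclusive [default: 9999]
It defaults to 9999


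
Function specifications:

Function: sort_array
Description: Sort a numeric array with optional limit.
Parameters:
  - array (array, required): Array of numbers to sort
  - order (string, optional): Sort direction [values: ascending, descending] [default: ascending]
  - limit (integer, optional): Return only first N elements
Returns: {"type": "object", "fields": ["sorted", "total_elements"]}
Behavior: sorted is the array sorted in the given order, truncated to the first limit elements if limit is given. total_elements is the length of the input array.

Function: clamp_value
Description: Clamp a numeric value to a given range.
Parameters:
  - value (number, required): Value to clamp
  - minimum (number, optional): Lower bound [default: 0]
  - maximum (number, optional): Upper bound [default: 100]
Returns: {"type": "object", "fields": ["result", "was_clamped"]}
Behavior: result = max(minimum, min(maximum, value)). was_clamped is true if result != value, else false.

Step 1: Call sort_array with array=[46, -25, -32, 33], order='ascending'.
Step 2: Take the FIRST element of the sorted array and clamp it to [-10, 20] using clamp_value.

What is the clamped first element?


Step 1: sort_array(order=ascending)
  sorted: [-32, -25, 33, 46]
  -> first element = -32
Step 2: clamp_value(value=-32, minimum=-10, maximum=20)
  result = max(-10, min(20, -32)) = max(-10, -32) = -10
  was_clamped = (-10 != -32) = true
  -> result = -10
-10


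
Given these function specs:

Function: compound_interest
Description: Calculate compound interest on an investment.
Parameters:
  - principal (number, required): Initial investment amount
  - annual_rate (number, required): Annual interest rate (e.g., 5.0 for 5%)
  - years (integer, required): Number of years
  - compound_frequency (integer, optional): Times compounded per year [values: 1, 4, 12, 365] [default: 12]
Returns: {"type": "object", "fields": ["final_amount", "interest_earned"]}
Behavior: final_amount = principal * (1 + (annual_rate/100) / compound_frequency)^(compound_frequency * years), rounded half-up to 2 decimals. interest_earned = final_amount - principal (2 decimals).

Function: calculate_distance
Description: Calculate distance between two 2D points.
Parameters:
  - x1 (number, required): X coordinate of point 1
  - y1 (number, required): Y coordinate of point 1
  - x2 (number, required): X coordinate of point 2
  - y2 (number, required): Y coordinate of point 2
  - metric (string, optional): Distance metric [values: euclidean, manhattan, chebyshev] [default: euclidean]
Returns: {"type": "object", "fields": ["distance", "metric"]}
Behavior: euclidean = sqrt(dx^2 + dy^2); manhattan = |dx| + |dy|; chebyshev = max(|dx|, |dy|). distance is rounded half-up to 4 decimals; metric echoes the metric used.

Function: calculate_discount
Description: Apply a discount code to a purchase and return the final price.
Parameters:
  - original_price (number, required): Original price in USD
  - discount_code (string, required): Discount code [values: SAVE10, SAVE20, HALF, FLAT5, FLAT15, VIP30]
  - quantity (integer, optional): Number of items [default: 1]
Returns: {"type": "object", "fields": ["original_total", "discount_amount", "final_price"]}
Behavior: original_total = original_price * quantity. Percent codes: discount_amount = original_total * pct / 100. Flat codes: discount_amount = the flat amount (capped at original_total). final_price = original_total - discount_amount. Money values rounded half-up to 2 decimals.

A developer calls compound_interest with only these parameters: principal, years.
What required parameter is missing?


Required parameters: principal, annual_rate, years
Provided: principal, years
Missing: annual_rate
annual_rate


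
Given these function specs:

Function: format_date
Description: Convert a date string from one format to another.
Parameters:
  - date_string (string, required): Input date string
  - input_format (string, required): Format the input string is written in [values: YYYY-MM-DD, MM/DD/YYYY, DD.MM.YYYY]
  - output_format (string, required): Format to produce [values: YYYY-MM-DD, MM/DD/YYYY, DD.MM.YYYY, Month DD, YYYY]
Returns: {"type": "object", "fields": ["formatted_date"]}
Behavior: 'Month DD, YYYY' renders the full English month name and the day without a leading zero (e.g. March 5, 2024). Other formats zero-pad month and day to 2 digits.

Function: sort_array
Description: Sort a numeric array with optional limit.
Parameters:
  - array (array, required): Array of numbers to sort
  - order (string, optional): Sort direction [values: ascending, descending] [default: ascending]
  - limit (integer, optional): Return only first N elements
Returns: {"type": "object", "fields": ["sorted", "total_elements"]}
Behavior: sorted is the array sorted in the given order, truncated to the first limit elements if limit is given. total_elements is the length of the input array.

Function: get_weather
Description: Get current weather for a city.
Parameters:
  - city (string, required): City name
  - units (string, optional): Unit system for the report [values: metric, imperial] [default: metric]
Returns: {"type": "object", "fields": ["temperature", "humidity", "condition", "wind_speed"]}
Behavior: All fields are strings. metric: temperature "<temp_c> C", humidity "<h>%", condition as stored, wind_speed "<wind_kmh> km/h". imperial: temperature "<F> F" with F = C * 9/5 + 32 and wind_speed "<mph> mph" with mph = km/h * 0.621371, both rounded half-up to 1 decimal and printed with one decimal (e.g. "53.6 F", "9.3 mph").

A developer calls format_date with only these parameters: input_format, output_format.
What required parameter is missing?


Required parameters: date_string, input_format, output_format
Provided: input_format, output_format
Missing: date_string
date_string


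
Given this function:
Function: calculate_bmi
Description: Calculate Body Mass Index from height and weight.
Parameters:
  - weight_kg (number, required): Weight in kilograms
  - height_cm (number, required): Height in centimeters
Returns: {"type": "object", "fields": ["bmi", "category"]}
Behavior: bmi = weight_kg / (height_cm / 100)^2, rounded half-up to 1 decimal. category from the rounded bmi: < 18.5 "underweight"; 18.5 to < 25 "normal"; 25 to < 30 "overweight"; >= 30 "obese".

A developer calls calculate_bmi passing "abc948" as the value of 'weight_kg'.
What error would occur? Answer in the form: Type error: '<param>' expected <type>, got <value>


Spec: 'weight_kg' is declared as number; "abc948" is a string.
Type error: 'weight_kg' expected number, got "abc948"


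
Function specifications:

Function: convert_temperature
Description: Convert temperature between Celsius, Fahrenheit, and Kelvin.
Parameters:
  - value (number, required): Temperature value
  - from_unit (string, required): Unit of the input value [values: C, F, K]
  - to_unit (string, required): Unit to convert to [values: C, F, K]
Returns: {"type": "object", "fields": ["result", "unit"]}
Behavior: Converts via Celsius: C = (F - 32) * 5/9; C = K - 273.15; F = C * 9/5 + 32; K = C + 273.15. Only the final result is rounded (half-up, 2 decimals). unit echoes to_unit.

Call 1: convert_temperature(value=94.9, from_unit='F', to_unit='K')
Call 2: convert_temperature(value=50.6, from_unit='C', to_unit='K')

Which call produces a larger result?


Call 1:
  To C: (94.9 - 32) * 5/9 = 34.944444
  To K: 34.944444 + 273.15 = 308.094444
  Round to 2 decimals: 308.09
  -> 308.09 K
Call 2:
  Input already in C: 50.6
  To K: 50.6 + 273.15 = 323.75
  Round to 2 decimals: 323.75
  -> 323.75 K
Call 2 (323.75 K)


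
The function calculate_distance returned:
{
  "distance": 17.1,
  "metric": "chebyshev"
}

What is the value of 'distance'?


17.1


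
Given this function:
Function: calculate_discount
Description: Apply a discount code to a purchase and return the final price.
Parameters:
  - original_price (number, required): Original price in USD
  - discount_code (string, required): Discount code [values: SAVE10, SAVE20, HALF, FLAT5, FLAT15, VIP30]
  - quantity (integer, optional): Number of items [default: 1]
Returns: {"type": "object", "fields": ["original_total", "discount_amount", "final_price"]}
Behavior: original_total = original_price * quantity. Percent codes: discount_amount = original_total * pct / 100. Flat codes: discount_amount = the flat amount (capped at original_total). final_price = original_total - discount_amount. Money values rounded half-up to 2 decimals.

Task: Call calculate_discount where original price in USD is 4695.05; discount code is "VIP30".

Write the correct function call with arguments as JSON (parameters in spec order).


Mapping each described value to its parameter name:
  'Original price in USD' -> original_price = 4695.05
  'Discount code' -> discount_code = "VIP30"
calculate_discount({"original_price": 4695.05, "discount_code": "VIP30"})


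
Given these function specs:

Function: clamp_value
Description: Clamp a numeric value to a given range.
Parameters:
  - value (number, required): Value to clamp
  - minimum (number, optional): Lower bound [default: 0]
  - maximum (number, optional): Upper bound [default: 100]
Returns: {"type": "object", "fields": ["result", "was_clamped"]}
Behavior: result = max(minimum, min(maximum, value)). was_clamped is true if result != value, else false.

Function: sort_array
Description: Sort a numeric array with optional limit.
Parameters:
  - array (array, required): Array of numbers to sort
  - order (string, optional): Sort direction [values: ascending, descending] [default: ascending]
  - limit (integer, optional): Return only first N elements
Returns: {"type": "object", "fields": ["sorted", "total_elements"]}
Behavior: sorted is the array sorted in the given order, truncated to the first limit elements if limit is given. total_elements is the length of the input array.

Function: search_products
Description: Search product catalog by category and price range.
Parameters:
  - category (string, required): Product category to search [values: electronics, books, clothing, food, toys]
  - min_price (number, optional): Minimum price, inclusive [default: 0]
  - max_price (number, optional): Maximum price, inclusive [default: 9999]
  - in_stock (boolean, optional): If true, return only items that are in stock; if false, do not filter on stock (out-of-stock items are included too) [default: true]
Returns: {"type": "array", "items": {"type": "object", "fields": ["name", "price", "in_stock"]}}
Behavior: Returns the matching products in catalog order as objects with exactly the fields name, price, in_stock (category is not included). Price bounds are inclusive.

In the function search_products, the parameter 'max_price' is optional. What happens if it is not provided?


The search_products spec declares:
  - max_price (number, optional): Maximum price, inclusive [default: 9999]
It defaults to 9999


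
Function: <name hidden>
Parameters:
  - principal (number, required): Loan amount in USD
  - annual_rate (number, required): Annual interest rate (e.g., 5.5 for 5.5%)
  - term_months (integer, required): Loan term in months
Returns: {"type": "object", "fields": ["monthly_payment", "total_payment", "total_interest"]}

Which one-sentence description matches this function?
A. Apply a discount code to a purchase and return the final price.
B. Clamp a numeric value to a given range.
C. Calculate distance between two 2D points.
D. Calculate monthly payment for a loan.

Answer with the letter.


Parameters principal, annual_rate, term_months and return ["monthly_payment", "total_payment", "total_interest"] fit: Calculate monthly payment for a loan.
D


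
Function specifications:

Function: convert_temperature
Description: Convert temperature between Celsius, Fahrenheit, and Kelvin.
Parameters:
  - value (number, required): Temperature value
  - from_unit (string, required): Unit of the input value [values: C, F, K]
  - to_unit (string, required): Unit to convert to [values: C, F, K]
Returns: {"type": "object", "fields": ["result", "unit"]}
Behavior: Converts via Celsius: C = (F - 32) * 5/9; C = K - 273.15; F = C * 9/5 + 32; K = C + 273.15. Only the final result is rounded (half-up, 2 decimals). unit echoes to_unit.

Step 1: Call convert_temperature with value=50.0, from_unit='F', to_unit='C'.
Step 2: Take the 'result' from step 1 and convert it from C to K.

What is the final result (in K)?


Step 1: convert_temperature(value=50.0, from_unit=F, to_unit=C)
  To C: (50 - 32) * 5/9 = 10
  Target is C: 10
  Round to 2 decimals: 10.0
  -> result = 10.0 C
Step 2: convert_temperature(value=10.0, from_unit=C, to_unit=K)
  Input already in C: 10
  To K: 10 + 273.15 = 283.15
  Round to 2 decimals: 283.15
  -> result = 283.15 K
283.15 K


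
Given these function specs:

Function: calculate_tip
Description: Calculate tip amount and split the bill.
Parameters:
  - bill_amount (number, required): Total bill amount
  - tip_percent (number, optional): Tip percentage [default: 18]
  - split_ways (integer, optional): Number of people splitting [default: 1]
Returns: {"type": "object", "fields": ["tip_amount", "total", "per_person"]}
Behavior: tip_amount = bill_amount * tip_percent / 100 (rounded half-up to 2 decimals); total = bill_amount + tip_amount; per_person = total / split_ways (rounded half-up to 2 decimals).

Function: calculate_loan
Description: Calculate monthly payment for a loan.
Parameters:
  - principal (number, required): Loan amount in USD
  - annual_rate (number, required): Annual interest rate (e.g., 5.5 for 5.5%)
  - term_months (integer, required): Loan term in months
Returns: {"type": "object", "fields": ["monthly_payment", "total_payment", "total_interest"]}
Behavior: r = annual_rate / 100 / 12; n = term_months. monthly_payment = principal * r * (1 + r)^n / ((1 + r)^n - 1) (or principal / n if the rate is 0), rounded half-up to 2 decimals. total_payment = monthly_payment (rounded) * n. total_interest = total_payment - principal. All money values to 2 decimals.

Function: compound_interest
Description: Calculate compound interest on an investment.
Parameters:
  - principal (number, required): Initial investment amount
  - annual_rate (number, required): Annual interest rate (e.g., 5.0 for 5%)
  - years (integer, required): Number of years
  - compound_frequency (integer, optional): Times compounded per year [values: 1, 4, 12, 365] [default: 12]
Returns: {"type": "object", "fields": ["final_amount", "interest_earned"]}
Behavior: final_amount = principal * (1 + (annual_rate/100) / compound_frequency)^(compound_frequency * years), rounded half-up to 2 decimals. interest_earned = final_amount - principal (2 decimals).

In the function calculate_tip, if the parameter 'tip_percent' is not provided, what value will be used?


The calculate_tip spec declares:
  - tip_percent (number, optional): Tip percentage [default: 18]
Default:
18


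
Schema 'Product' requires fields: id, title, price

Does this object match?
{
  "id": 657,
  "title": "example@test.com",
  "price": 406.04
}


Checking required fields... All present.
Valid - all required fields present


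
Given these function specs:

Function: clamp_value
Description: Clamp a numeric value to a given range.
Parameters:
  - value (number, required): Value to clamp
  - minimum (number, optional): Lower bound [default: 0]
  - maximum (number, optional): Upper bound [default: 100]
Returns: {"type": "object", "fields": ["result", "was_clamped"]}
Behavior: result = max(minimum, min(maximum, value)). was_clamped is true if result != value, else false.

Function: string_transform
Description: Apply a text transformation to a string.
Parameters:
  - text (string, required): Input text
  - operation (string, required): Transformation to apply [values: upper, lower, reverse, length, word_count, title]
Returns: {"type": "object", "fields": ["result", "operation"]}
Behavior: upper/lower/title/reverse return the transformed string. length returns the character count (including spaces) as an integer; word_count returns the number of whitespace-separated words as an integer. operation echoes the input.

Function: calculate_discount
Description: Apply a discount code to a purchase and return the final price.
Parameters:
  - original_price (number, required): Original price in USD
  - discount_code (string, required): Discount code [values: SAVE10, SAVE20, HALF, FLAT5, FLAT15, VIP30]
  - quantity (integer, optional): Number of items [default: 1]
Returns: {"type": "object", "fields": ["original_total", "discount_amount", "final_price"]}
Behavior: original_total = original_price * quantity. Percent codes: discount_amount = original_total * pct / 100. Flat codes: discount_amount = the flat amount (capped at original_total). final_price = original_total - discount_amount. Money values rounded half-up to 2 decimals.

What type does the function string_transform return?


The string_transform spec declares Returns: {"type": "object", "fields": ["result", "operation"]}
Type:
object


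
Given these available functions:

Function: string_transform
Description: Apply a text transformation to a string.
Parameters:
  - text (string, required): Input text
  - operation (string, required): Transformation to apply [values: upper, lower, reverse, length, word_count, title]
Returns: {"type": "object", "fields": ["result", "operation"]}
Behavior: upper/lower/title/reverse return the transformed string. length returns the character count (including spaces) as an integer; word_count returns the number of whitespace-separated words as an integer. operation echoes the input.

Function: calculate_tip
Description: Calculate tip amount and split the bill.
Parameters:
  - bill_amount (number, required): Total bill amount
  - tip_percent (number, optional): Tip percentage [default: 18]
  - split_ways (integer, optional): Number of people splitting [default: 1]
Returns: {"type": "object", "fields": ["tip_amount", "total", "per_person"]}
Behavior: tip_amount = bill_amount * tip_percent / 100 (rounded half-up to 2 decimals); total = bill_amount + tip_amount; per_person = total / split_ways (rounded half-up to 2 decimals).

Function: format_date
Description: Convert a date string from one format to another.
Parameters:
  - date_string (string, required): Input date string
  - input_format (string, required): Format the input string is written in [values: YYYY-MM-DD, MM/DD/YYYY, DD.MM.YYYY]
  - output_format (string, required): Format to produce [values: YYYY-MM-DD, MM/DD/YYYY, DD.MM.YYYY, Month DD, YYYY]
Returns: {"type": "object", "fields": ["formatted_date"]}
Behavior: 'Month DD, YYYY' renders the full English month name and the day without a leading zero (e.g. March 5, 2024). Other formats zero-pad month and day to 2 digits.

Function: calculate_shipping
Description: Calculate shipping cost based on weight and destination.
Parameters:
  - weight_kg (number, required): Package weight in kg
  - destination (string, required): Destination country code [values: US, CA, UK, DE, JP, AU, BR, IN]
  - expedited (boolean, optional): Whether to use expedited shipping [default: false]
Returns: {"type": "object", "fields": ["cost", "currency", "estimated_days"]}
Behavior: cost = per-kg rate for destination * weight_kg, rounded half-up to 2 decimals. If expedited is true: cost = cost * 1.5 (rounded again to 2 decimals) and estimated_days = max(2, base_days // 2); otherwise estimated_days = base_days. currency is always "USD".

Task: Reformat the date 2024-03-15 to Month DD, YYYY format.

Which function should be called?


The task needs a function whose description is: Convert a date string from one format to another.
format_date


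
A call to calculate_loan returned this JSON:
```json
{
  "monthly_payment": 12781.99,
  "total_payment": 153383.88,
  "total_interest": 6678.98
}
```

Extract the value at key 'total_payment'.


153383.88


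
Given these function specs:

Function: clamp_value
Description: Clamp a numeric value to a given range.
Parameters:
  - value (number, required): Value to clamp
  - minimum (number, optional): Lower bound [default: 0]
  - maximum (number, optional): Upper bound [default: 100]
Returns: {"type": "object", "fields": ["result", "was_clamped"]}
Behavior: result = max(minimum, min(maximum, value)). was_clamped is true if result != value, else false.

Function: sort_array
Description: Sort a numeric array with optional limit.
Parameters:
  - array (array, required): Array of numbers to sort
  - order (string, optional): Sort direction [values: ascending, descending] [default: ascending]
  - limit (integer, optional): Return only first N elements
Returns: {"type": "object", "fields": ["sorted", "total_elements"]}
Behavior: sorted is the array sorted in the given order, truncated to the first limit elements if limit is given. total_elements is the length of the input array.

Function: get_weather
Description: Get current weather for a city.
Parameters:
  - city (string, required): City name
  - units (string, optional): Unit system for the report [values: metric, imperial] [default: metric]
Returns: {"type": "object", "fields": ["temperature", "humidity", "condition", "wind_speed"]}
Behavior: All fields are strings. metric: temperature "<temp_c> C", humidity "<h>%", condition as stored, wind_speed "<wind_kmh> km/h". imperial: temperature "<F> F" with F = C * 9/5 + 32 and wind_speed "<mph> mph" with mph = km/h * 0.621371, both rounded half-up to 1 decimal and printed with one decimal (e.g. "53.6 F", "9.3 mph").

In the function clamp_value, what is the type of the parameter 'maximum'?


The clamp_value spec declares:
  - maximum (number, optional): Upper bound [default: 100]
Type:
number


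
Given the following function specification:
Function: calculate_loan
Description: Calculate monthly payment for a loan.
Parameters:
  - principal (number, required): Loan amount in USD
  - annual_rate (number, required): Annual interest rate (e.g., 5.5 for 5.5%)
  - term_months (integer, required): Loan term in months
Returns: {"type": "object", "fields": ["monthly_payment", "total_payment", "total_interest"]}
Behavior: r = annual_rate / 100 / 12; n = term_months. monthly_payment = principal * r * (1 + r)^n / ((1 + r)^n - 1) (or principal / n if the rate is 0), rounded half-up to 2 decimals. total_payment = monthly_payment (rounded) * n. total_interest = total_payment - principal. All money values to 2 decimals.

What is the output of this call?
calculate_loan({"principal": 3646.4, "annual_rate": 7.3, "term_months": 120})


r = 7.3 / 100 / 12 = 0.006083333333 (keep full precision)
(1 + r)^120 = 2.07049674
monthly_payment = 3646.4 * 0.006083333333 * 2.07049674 / (2.07049674 - 1) = 42.903737 -> 42.90
total_payment = 42.90 * 120 = 5148.00
total_interest = 5148.00 - 3646.40 = 1501.60
Output:
{"monthly_payment": 42.9, "total_payment": 5148.0, "total_interest": 1501.6}


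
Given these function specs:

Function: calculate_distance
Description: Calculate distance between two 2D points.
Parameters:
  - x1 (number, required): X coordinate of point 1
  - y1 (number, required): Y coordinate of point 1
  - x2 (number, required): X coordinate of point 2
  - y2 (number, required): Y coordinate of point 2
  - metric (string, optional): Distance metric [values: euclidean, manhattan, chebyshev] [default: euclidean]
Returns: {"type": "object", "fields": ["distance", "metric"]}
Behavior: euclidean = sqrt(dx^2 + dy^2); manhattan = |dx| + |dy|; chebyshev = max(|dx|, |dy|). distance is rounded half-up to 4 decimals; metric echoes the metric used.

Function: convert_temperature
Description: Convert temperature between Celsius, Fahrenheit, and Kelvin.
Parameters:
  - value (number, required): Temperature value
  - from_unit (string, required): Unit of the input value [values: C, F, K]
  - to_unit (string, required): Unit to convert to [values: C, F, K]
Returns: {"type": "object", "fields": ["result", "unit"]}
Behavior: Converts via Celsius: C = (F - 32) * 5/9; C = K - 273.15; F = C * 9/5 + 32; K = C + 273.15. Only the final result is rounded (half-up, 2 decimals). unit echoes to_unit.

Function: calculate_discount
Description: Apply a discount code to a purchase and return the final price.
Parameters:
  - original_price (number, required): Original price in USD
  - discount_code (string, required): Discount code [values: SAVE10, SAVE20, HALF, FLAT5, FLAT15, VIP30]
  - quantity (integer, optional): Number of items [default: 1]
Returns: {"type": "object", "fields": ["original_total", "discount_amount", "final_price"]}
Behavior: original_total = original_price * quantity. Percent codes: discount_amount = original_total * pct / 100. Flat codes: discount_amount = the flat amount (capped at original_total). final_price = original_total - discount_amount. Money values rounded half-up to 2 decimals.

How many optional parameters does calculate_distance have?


Parameters of calculate_distance: x1 (required), y1 (required), x2 (required), y2 (required), metric (optional)
Optional count:
1


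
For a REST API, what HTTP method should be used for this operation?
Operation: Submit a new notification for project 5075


GET = read, POST = create, PUT = update/replace, DELETE = remove
This operation is a create.
POST


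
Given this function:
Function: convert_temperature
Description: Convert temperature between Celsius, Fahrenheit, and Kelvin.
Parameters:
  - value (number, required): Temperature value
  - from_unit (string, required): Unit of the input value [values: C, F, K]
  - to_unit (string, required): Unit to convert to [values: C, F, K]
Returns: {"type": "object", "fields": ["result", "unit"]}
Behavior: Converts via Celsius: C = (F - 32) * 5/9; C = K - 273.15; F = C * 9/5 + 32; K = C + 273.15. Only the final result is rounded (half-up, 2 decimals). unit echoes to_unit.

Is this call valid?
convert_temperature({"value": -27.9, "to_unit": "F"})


Checking required parameters...
Missing required parameter: from_unit
Invalid - missing required parameter 'from_unit'


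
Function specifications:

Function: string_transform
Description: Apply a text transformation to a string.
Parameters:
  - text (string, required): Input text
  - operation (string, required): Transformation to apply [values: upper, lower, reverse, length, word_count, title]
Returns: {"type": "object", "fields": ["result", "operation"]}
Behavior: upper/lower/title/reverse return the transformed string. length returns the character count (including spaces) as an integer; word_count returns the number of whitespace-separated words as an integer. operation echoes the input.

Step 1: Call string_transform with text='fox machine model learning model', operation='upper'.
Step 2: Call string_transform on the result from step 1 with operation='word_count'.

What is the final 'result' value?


Step 1: string_transform(text='fox machine model learning model', operation='upper')
  -> result = 'FOX MACHINE MODEL LEARNING MODEL'
Step 2: string_transform(text='FOX MACHINE MODEL LEARNING MODEL', operation='word_count')
  words: FOX, MACHINE, MODEL, LEARNING, MODEL -> 5
  -> result = 5
5


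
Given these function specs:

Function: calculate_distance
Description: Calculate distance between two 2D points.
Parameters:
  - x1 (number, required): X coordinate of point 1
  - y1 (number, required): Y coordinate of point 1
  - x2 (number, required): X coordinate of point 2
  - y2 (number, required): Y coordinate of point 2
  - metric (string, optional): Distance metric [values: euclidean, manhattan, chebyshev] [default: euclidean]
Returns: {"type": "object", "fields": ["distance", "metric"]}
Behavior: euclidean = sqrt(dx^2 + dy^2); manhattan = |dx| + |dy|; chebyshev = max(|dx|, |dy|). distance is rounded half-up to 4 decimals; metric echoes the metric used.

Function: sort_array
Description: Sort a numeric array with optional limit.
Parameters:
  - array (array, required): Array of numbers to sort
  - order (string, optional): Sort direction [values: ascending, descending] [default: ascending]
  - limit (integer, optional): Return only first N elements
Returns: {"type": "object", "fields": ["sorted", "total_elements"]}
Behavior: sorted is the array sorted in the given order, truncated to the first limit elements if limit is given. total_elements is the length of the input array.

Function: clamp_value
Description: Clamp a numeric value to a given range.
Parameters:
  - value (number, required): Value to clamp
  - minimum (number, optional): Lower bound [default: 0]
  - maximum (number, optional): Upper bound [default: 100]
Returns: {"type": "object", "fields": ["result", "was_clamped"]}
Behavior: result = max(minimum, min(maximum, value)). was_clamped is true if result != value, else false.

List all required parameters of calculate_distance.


Parameters of calculate_distance and their required/optional flag:
  x1: required
  y1: required
  x2: required
  y2: required
  metric: optional
x1, x2, y1, y2


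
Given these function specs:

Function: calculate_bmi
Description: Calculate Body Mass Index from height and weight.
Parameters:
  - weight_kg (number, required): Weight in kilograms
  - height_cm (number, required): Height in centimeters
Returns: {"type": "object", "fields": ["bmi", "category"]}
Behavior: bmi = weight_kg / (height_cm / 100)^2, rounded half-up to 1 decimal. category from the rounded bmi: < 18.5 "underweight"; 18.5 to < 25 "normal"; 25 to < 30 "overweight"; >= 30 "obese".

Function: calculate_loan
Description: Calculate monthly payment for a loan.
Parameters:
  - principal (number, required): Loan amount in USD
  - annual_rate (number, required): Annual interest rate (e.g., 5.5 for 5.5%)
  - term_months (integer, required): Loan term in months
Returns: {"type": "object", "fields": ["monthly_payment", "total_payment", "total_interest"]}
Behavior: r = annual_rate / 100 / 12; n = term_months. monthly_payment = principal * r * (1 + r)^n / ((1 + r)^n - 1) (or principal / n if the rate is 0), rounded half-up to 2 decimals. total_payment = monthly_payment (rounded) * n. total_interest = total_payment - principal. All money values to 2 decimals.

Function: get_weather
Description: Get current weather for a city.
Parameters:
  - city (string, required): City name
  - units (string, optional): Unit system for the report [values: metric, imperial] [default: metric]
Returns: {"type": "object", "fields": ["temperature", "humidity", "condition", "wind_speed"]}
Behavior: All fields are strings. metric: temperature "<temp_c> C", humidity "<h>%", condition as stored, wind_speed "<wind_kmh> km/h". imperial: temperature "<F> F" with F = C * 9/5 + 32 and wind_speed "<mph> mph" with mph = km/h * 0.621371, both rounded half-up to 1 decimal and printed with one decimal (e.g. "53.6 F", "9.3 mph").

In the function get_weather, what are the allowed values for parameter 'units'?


The get_weather spec declares:
  - units (string, optional): Unit system for the report [values: metric, imperial] [default: metric]
Allowed values:
metric, imperial


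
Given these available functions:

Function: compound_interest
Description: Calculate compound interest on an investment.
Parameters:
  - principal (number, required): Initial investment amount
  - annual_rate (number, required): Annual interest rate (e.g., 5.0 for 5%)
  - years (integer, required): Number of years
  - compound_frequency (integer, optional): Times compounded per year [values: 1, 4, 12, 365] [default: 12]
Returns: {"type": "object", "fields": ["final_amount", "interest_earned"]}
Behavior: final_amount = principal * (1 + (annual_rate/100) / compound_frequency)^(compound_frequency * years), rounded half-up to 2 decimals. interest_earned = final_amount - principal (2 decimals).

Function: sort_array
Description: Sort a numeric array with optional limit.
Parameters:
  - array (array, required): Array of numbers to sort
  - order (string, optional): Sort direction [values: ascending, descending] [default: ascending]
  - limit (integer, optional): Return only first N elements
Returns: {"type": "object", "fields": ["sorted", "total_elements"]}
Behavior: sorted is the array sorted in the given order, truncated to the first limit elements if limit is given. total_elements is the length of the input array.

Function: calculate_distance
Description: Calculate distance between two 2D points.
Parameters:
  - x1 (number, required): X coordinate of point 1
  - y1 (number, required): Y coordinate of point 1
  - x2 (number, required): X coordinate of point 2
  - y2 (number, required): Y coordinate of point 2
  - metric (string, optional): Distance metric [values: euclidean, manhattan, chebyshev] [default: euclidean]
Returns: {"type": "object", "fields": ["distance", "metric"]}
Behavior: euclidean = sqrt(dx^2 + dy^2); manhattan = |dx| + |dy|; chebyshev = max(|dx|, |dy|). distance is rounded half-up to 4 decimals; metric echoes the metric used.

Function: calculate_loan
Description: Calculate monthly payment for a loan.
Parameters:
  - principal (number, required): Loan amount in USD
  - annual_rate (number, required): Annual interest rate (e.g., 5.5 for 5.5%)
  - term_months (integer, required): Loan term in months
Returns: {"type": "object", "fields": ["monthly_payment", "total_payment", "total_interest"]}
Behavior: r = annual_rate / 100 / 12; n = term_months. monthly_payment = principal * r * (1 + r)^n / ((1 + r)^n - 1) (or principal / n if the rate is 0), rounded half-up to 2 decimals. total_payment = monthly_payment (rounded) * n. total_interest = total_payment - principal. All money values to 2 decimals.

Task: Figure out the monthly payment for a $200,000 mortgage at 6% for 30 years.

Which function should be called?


The task needs a function whose description is: Calculate monthly payment for a loan.
calculate_loan


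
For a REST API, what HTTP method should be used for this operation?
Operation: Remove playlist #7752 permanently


GET = read, POST = create, PUT = update/replace, DELETE = remove
This operation is a removal.
DELETE


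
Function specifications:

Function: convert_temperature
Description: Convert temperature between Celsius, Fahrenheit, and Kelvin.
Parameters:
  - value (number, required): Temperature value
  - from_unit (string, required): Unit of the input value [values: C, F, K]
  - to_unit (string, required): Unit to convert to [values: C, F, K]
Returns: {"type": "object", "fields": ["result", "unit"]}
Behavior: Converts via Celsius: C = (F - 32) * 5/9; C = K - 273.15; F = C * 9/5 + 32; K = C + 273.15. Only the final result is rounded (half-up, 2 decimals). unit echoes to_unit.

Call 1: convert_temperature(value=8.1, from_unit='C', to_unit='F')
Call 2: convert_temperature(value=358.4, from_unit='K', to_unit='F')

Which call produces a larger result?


Call 1:
  Input already in C: 8.1
  To F: 8.1 * 9/5 + 32 = 46.58
  Round to 2 decimals: 46.58
  -> 46.58 F
Call 2:
  To C: 358.4 - 273.15 = 85.25
  To F: 85.25 * 9/5 + 32 = 185.45
  Round to 2 decimals: 185.45
  -> 185.45 F
Call 2 (185.45 F)


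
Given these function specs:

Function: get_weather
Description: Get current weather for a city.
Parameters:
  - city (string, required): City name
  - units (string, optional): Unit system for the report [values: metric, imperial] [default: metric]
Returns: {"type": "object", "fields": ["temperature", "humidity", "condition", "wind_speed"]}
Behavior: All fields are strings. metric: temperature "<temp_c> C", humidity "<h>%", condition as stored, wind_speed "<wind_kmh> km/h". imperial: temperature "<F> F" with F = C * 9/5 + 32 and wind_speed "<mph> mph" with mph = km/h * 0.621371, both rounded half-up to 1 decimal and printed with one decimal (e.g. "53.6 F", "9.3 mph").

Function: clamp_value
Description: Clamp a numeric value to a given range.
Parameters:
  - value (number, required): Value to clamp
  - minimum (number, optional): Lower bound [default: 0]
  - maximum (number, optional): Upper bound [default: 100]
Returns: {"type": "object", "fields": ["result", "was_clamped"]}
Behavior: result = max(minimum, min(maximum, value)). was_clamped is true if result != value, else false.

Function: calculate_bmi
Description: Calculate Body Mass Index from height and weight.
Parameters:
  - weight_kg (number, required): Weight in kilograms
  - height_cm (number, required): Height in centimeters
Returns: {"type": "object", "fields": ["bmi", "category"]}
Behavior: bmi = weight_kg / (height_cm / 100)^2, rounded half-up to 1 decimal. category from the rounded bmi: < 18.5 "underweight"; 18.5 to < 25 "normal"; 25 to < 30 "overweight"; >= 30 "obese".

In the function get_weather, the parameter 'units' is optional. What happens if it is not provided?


The get_weather spec declares:
  - units (string, optional): Unit system for the report [values: metric, imperial] [default: metric]
It defaults to metric


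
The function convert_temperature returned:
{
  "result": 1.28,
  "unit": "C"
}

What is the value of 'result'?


1.28


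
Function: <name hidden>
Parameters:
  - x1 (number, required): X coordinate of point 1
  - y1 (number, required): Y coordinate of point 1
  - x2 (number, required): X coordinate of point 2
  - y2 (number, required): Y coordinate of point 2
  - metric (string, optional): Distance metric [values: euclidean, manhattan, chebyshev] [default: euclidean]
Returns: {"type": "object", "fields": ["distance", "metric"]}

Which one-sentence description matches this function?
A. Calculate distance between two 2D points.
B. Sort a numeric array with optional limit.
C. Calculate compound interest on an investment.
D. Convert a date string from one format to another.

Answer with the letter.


Parameters x1, y1, x2, y2, metric and return ["distance", "metric"] fit: Calculate distance between two 2D points.
A


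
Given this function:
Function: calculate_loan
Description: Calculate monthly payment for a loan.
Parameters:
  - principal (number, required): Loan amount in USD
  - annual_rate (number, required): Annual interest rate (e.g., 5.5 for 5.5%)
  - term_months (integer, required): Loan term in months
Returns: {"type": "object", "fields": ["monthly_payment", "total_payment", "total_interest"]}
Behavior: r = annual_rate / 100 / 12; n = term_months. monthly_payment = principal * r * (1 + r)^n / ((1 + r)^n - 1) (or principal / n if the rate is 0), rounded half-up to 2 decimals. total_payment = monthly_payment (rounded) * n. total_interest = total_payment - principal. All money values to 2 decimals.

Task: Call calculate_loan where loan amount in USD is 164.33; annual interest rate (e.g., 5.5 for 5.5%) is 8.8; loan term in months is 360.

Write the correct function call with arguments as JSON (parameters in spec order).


Mapping each described value to its parameter name:
  'Loan amount in USD' -> principal = 164.33
  'Annual interest rate (e.g., 5.5 for 5.5%)' -> annual_rate = 8.8
  'Loan term in months' -> term_months = 360
calculate_loan({"principal": 164.33, "annual_rate": 8.8, "term_months": 360})
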